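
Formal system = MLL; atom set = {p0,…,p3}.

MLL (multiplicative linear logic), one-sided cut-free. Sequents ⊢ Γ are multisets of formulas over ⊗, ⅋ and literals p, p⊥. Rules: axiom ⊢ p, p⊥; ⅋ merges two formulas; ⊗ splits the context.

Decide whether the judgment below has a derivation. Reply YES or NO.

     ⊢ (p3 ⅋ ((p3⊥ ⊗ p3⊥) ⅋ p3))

Derivation (root first):
[⅋]  ⊢ (p3 ⅋ ((p3⊥ ⊗ p3⊥) ⅋ p3))
  [⅋]  ⊢ p3, ((p3⊥ ⊗ p3⊥) ⅋ p3)
    [⊗]  ⊢ p3, p3, (p3⊥ ⊗ p3⊥)
      [Ax]  ⊢ p3, p3⊥
      [Ax]  ⊢ p3, p3⊥

Result: YES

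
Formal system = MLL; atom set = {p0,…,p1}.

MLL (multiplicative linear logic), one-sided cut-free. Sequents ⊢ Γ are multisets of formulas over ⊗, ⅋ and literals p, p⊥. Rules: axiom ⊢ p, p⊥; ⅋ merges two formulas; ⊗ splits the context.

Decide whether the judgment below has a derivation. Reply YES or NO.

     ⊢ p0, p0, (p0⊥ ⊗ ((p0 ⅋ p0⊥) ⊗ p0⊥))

Proof tree:
[⊗]  ⊢ p0, p0, (p0⊥ ⊗ ((p0 ⅋ p0⊥) ⊗ p0⊥))
  [Ax]  ⊢ p0, p0⊥
  [⊗]  ⊢ p0, ((p0 ⅋ p0⊥) ⊗ p0⊥)
    [⅋]  ⊢ (p0 ⅋ p0⊥)
      [Ax]  ⊢ p0, p0⊥
    [Ax]  ⊢ p0, p0⊥

Result: YES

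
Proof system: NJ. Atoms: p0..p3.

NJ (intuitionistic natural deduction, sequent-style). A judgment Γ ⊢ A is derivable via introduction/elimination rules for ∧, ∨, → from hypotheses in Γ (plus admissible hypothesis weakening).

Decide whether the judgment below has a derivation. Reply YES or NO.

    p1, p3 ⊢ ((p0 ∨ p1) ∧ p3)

Proof tree:
[∧I] p1, p3 ⊢ ((p0 ∨ p1) ∧ p3)
  [∨I₂] p1 ⊢ (p0 ∨ p1)
    [Ax] p1 ⊢ p1
  [Ax] p3 ⊢ p3

Result: YES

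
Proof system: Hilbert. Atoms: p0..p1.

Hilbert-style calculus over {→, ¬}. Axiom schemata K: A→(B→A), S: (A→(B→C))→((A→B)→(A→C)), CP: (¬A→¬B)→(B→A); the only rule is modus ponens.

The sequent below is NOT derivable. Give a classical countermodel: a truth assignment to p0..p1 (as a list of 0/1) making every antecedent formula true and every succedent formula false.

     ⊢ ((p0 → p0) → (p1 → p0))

Search for a countermodel by truth-table:
  v=00: Γ:[] Δ:[((p0 → p0) → (p1 → p0))=T] refutes=False
  v=01: Γ:[] Δ:[((p0 → p0) → (p1 → p0))=F] refutes=True  ← countermodel

Result: [0, 1]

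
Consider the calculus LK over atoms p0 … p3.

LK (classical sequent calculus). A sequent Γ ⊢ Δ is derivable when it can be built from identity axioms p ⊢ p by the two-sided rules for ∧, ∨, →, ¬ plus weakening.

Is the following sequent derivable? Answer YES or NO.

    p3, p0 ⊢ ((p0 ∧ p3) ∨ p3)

Proof tree:
[∨R] p3, p0 ⊢ ((p0 ∧ p3) ∨ p3)
  [∧R] p3, p0 ⊢ p3, (p0 ∧ p3)
    [Ax] p0 ⊢ p0
    [WR] p3 ⊢ p3, p3
      [Ax] p3 ⊢ p3

Result: YES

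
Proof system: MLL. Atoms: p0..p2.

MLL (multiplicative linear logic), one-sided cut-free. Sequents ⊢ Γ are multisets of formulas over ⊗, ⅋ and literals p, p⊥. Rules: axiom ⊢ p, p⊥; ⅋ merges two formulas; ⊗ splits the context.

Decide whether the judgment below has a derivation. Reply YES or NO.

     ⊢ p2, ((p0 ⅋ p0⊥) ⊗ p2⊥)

Derivation (root first):
[⊗]  ⊢ p2, ((p0 ⅋ p0⊥) ⊗ p2⊥)
  [⅋]  ⊢ (p0 ⅋ p0⊥)
    [Ax]  ⊢ p0, p0⊥
  [Ax]  ⊢ p2, p2⊥

Result: YES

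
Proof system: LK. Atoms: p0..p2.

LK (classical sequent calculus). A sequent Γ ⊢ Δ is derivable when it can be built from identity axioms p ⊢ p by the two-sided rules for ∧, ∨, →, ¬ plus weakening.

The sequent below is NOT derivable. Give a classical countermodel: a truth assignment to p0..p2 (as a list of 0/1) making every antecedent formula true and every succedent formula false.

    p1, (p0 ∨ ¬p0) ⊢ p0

Search for a countermodel by truth-table:
  v=000: Γ:[p1=F, (p0 ∨ ¬p0)=T] Δ:[p0=F] refutes=False
  v=001: Γ:[p1=F, (p0 ∨ ¬p0)=T] Δ:[p0=F] refutes=False
  v=010: Γ:[p1=T, (p0 ∨ ¬p0)=T] Δ:[p0=F] refutes=True  ← countermodel

Result: [0, 1, 0]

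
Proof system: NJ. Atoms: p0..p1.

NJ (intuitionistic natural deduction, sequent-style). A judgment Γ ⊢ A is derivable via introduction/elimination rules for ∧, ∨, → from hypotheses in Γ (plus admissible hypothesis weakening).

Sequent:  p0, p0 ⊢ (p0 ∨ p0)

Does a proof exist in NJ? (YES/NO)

Derivation trace:
[∨I₁] p0, p0 ⊢ (p0 ∨ p0)
  [Wk] p0, p0 ⊢ p0
    [Ax] p0 ⊢ p0

Result: YES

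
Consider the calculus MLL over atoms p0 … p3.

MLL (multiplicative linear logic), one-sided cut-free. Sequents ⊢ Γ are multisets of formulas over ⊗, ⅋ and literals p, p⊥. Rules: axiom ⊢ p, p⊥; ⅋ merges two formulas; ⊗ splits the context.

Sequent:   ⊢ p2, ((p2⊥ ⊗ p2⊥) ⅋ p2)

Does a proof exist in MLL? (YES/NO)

Proof tree:
[⅋]  ⊢ p2, ((p2⊥ ⊗ p2⊥) ⅋ p2)
  [⊗]  ⊢ p2, p2, (p2⊥ ⊗ p2⊥)
    [Ax]  ⊢ p2, p2⊥
    [Ax]  ⊢ p2, p2⊥

Result: YES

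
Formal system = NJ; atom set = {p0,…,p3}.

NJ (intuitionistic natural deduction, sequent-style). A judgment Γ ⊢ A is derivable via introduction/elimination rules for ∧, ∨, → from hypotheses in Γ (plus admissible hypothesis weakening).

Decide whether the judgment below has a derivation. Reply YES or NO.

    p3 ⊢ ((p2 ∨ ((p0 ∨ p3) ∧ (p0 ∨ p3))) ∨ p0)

Proof tree:
[∨I₁] p3 ⊢ ((p2 ∨ ((p0 ∨ p3) ∧ (p0 ∨ p3))) ∨ p0)
  [∨I₂] p3 ⊢ (p2 ∨ ((p0 ∨ p3) ∧ (p0 ∨ p3)))
    [∧I] p3 ⊢ ((p0 ∨ p3) ∧ (p0 ∨ p3))
      [∨I₂] p3 ⊢ (p0 ∨ p3)
        [Ax] p3 ⊢ p3
      [∨I₂] p3 ⊢ (p0 ∨ p3)
        [Ax] p3 ⊢ p3

Result: YES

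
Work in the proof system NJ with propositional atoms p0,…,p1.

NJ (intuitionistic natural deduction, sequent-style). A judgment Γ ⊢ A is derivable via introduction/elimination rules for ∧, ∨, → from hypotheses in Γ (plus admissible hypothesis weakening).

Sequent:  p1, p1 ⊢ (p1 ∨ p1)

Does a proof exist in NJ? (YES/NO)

Derivation trace:
[∨I₁] p1, p1 ⊢ (p1 ∨ p1)
  [Wk] p1, p1 ⊢ p1
    [Ax] p1 ⊢ p1

Result: YES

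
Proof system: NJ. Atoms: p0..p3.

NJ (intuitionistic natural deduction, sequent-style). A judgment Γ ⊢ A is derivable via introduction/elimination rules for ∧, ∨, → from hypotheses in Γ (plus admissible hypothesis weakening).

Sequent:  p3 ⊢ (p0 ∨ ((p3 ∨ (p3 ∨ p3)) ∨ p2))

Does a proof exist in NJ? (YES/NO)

Derivation (root first):
[∨I₂] p3 ⊢ (p0 ∨ ((p3 ∨ (p3 ∨ p3)) ∨ p2))
  [∨I₁] p3 ⊢ ((p3 ∨ (p3 ∨ p3)) ∨ p2)
    [∨I₂] p3 ⊢ (p3 ∨ (p3 ∨ p3))
      [∨I₂] p3 ⊢ (p3 ∨ p3)
        [Ax] p3 ⊢ p3

Result: YES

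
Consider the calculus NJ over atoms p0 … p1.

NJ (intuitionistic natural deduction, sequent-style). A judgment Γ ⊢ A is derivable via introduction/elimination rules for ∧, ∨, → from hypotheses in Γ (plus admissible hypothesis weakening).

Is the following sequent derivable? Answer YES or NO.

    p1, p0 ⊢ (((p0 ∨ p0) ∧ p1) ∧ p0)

Proof tree:
[∧I] p1, p0 ⊢ (((p0 ∨ p0) ∧ p1) ∧ p0)
  [∧I] p1, p0 ⊢ ((p0 ∨ p0) ∧ p1)
    [∨I₁] p0 ⊢ (p0 ∨ p0)
      [Ax] p0 ⊢ p0
    [Wk] p1, p1 ⊢ p1
      [Ax] p1 ⊢ p1
  [Ax] p0 ⊢ p0

Result: YES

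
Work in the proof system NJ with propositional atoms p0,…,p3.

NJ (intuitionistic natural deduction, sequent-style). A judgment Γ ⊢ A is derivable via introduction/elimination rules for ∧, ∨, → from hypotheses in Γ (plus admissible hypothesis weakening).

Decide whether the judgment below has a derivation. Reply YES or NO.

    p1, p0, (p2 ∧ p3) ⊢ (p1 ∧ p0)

Derivation trace:
[Wk] p1, p0, (p2 ∧ p3) ⊢ (p1 ∧ p0)
  [∧I] p1, p0 ⊢ (p1 ∧ p0)
    [Ax] p1 ⊢ p1
    [Ax] p0 ⊢ p0

Result: YES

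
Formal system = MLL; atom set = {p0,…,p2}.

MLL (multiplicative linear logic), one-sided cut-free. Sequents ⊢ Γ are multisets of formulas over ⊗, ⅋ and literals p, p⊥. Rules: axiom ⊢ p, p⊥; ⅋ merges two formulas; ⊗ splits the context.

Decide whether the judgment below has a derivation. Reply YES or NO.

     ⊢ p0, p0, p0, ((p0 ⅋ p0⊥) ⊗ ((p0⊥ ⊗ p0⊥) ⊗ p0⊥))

Proof tree:
[⊗]  ⊢ p0, p0, p0, ((p0 ⅋ p0⊥) ⊗ ((p0⊥ ⊗ p0⊥) ⊗ p0⊥))
  [⅋]  ⊢ (p0 ⅋ p0⊥)
    [Ax]  ⊢ p0, p0⊥
  [⊗]  ⊢ p0, p0, p0, ((p0⊥ ⊗ p0⊥) ⊗ p0⊥)
    [⊗]  ⊢ p0, p0, (p0⊥ ⊗ p0⊥)
      [Ax]  ⊢ p0, p0⊥
      [Ax]  ⊢ p0, p0⊥
    [Ax]  ⊢ p0, p0⊥

Result: YES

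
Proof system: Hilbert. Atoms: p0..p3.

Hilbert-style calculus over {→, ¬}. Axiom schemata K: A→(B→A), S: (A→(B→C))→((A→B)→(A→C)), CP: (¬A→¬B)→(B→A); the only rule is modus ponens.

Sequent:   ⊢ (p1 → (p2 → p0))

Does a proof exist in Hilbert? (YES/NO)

Search for a countermodel by truth-table:
  v=0000: Γ:[] Δ:[(p1 → (p2 → p0))=T] refutes=False
  v=0001: Γ:[] Δ:[(p1 → (p2 → p0))=T] refutes=False
  v=0010: Γ:[] Δ:[(p1 → (p2 → p0))=T] refutes=False
  v=0011: Γ:[] Δ:[(p1 → (p2 → p0))=T] refutes=False
  v=0100: Γ:[] Δ:[(p1 → (p2 → p0))=T] refutes=False
  v=0101: Γ:[] Δ:[(p1 → (p2 → p0))=T] refutes=False
  v=0110: Γ:[] Δ:[(p1 → (p2 → p0))=F] refutes=True  ← countermodel

Result: NO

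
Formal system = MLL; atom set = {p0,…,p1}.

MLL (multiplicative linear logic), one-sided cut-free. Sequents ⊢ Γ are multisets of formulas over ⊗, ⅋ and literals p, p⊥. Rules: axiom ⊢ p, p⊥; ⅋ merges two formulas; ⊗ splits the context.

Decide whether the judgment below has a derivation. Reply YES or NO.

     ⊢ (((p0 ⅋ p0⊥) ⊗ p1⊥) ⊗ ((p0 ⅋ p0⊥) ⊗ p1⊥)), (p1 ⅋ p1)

Proof tree:
[⅋]  ⊢ (((p0 ⅋ p0⊥) ⊗ p1⊥) ⊗ ((p0 ⅋ p0⊥) ⊗ p1⊥)), (p1 ⅋ p1)
  [⊗]  ⊢ p1, p1, (((p0 ⅋ p0⊥) ⊗ p1⊥) ⊗ ((p0 ⅋ p0⊥) ⊗ p1⊥))
    [⊗]  ⊢ p1, ((p0 ⅋ p0⊥) ⊗ p1⊥)
      [⅋]  ⊢ (p0 ⅋ p0⊥)
        [Ax]  ⊢ p0, p0⊥
      [Ax]  ⊢ p1, p1⊥
    [⊗]  ⊢ p1, ((p0 ⅋ p0⊥) ⊗ p1⊥)
      [⅋]  ⊢ (p0 ⅋ p0⊥)
        [Ax]  ⊢ p0, p0⊥
      [Ax]  ⊢ p1, p1⊥

Result: YES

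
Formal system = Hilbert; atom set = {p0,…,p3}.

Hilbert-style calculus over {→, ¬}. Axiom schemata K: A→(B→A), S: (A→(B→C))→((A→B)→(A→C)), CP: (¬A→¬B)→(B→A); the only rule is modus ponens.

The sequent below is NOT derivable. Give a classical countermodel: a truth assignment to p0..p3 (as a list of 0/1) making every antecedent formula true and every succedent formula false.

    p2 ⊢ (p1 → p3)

Truth-table refutation:
  v=0000: Γ:[p2=F] Δ:[(p1 → p3)=T] refutes=False
  v=0001: Γ:[p2=F] Δ:[(p1 → p3)=T] refutes=False
  v=0010: Γ:[p2=T] Δ:[(p1 → p3)=T] refutes=False
  v=0011: Γ:[p2=T] Δ:[(p1 → p3)=T] refutes=False
  v=0100: Γ:[p2=F] Δ:[(p1 → p3)=F] refutes=False
  v=0101: Γ:[p2=F] Δ:[(p1 → p3)=T] refutes=False
  v=0110: Γ:[p2=T] Δ:[(p1 → p3)=F] refutes=True  ← countermodel

Result: [0, 1, 1, 0]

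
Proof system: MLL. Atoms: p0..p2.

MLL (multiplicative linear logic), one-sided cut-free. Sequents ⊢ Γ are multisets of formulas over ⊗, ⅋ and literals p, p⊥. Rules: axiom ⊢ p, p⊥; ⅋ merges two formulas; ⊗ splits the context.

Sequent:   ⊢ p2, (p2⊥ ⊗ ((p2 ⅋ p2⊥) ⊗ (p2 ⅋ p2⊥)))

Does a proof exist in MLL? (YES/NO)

Derivation (root first):
[⊗]  ⊢ p2, (p2⊥ ⊗ ((p2 ⅋ p2⊥) ⊗ (p2 ⅋ p2⊥)))
  [Ax]  ⊢ p2, p2⊥
  [⊗]  ⊢ ((p2 ⅋ p2⊥) ⊗ (p2 ⅋ p2⊥))
    [⅋]  ⊢ (p2 ⅋ p2⊥)
      [Ax]  ⊢ p2, p2⊥
    [⅋]  ⊢ (p2 ⅋ p2⊥)
      [Ax]  ⊢ p2, p2⊥

Result: YES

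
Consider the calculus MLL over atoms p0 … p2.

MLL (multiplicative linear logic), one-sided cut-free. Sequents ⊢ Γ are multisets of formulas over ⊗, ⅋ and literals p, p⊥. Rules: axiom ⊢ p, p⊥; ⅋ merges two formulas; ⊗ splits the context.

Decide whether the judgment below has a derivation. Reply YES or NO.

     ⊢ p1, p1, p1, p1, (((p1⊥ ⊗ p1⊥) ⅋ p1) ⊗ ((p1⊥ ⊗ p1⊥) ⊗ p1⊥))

Derivation trace:
[⊗]  ⊢ p1, p1, p1, p1, (((p1⊥ ⊗ p1⊥) ⅋ p1) ⊗ ((p1⊥ ⊗ p1⊥) ⊗ p1⊥))
  [⅋]  ⊢ p1, ((p1⊥ ⊗ p1⊥) ⅋ p1)
    [⊗]  ⊢ p1, p1, (p1⊥ ⊗ p1⊥)
      [Ax]  ⊢ p1, p1⊥
      [Ax]  ⊢ p1, p1⊥
  [⊗]  ⊢ p1, p1, p1, ((p1⊥ ⊗ p1⊥) ⊗ p1⊥)
    [⊗]  ⊢ p1, p1, (p1⊥ ⊗ p1⊥)
      [Ax]  ⊢ p1, p1⊥
      [Ax]  ⊢ p1, p1⊥
    [Ax]  ⊢ p1, p1⊥

Result: YES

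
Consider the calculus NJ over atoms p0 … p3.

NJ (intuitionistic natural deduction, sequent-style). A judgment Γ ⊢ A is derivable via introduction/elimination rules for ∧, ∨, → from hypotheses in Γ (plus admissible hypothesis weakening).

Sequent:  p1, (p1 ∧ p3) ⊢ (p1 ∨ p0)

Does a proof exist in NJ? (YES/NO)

Derivation trace:
[Wk] p1, (p1 ∧ p3) ⊢ (p1 ∨ p0)
  [∨I₁] p1 ⊢ (p1 ∨ p0)
    [Ax] p1 ⊢ p1

Result: YES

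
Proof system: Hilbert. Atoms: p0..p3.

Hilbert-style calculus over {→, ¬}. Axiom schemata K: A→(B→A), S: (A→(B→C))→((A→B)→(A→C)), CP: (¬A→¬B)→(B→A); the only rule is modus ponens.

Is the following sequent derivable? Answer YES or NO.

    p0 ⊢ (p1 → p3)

Search for a countermodel by truth-table:
  v=0000: Γ:[p0=F] Δ:[(p1 → p3)=T] refutes=False
  v=0001: Γ:[p0=F] Δ:[(p1 → p3)=T] refutes=False
  v=0010: Γ:[p0=F] Δ:[(p1 → p3)=T] refutes=False
  v=0011: Γ:[p0=F] Δ:[(p1 → p3)=T] refutes=False
  v=0100: Γ:[p0=F] Δ:[(p1 → p3)=F] refutes=False
  v=0101: Γ:[p0=F] Δ:[(p1 → p3)=T] refutes=False
  v=0110: Γ:[p0=F] Δ:[(p1 → p3)=F] refutes=False
  v=0111: Γ:[p0=F] Δ:[(p1 → p3)=T] refutes=False
  v=1000: Γ:[p0=T] Δ:[(p1 → p3)=T] refutes=False
  v=1001: Γ:[p0=T] Δ:[(p1 → p3)=T] refutes=False
  v=1010: Γ:[p0=T] Δ:[(p1 → p3)=T] refutes=False
  v=1011: Γ:[p0=T] Δ:[(p1 → p3)=T] refutes=False
  v=1100: Γ:[p0=T] Δ:[(p1 → p3)=F] refutes=True  ← countermodel

Result: NO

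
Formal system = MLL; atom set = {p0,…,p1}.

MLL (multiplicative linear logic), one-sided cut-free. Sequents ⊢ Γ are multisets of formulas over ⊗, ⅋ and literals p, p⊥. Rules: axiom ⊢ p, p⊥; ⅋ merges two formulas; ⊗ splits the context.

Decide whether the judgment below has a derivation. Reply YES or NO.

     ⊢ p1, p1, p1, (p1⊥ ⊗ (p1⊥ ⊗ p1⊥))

Derivation trace:
[⊗]  ⊢ p1, p1, p1, (p1⊥ ⊗ (p1⊥ ⊗ p1⊥))
  [Ax]  ⊢ p1, p1⊥
  [⊗]  ⊢ p1, p1, (p1⊥ ⊗ p1⊥)
    [Ax]  ⊢ p1, p1⊥
    [Ax]  ⊢ p1, p1⊥

Result: YES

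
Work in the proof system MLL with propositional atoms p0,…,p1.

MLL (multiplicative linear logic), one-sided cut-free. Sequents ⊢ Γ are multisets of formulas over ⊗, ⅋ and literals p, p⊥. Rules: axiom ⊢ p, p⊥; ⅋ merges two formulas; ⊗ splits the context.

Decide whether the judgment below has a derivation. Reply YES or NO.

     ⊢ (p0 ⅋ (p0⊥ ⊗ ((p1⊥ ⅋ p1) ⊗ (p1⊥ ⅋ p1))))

Derivation trace:
[⅋]  ⊢ (p0 ⅋ (p0⊥ ⊗ ((p1⊥ ⅋ p1) ⊗ (p1⊥ ⅋ p1))))
  [⊗]  ⊢ p0, (p0⊥ ⊗ ((p1⊥ ⅋ p1) ⊗ (p1⊥ ⅋ p1)))
    [Ax]  ⊢ p0, p0⊥
    [⊗]  ⊢ ((p1⊥ ⅋ p1) ⊗ (p1⊥ ⅋ p1))
      [⅋]  ⊢ (p1⊥ ⅋ p1)
        [Ax]  ⊢ p1, p1⊥
      [⅋]  ⊢ (p1⊥ ⅋ p1)
        [Ax]  ⊢ p1, p1⊥

Result: YES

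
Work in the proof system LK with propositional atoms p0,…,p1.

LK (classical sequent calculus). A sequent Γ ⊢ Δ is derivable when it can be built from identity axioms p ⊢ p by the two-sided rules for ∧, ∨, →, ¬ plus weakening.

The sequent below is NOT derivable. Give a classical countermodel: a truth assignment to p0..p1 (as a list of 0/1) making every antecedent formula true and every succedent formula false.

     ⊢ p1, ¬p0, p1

Truth-table refutation:
  v=00: Γ:[] Δ:[p1=F, ¬p0=T, p1=F] refutes=False
  v=01: Γ:[] Δ:[p1=T, ¬p0=T, p1=T] refutes=False
  v=10: Γ:[] Δ:[p1=F, ¬p0=F, p1=F] refutes=True  ← countermodel

Result: [1, 0]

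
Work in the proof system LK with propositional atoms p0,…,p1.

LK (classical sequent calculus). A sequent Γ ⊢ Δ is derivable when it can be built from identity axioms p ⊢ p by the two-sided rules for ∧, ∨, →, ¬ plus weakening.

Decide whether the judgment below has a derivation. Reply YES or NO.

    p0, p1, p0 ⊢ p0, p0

Derivation (root first):
[WL] p0, p1, p0 ⊢ p0, p0
  [WL] p0, p1 ⊢ p0, p0
    [WR] p0 ⊢ p0, p0
      [Ax] p0 ⊢ p0

Result: YES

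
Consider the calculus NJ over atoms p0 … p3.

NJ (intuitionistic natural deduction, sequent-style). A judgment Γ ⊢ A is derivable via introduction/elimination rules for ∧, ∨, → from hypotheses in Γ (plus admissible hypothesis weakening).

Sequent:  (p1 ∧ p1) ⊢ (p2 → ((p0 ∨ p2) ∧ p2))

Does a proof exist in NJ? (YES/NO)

Derivation (root first):
[→I] (p1 ∧ p1) ⊢ (p2 → ((p0 ∨ p2) ∧ p2))
  [Wk] p2, (p1 ∧ p1) ⊢ ((p0 ∨ p2) ∧ p2)
    [∧I] p2 ⊢ ((p0 ∨ p2) ∧ p2)
      [∨I₂] p2 ⊢ (p0 ∨ p2)
        [Ax] p2 ⊢ p2
      [Ax] p2 ⊢ p2

Result: YES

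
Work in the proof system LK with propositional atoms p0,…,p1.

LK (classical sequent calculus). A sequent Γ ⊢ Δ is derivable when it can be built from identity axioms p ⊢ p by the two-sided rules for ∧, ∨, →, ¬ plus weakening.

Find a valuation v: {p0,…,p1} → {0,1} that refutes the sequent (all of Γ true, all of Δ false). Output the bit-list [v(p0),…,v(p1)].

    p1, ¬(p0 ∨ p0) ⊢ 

Truth-table refutation:
  v=00: Γ:[p1=F, ¬(p0 ∨ p0)=T] Δ:[] refutes=False
  v=01: Γ:[p1=T, ¬(p0 ∨ p0)=T] Δ:[] refutes=True  ← countermodel

Result: [0, 1]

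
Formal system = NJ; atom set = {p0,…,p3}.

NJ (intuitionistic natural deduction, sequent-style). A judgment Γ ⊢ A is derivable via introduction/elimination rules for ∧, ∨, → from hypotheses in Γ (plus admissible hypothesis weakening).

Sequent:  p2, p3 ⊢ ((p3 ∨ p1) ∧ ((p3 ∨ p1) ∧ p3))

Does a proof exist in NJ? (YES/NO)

Proof tree:
[∧I] p2, p3 ⊢ ((p3 ∨ p1) ∧ ((p3 ∨ p1) ∧ p3))
  [∨I₁] p3 ⊢ (p3 ∨ p1)
    [Ax] p3 ⊢ p3
  [∧I] p2, p3 ⊢ ((p3 ∨ p1) ∧ p3)
    [∨I₁] p3 ⊢ (p3 ∨ p1)
      [Ax] p3 ⊢ p3
    [Wk] p3, p2 ⊢ p3
      [Ax] p3 ⊢ p3

Result: YES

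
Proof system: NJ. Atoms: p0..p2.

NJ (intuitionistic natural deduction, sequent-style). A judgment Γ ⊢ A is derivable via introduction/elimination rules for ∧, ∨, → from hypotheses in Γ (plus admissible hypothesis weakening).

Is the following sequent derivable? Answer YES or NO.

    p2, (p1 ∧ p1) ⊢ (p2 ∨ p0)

Derivation trace:
[∨I₁] p2, (p1 ∧ p1) ⊢ (p2 ∨ p0)
  [Wk] p2, (p1 ∧ p1) ⊢ p2
    [Ax] p2 ⊢ p2

Result: YES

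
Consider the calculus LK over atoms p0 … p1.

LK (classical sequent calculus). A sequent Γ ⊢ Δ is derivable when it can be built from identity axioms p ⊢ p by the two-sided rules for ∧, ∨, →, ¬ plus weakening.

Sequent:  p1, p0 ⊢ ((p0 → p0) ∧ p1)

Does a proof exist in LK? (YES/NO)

Derivation trace:
[WL] p1, p0 ⊢ ((p0 → p0) ∧ p1)
  [∧R] p1 ⊢ ((p0 → p0) ∧ p1)
    [→R]  ⊢ (p0 → p0)
      [Ax] p0 ⊢ p0
    [Ax] p1 ⊢ p1

Result: YES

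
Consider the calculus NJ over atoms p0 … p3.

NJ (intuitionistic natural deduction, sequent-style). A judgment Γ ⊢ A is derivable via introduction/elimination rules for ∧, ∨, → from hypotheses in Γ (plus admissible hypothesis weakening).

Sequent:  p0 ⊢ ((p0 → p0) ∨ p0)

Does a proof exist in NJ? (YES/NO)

Proof tree:
[Wk] p0 ⊢ ((p0 → p0) ∨ p0)
  [∨I₁]  ⊢ ((p0 → p0) ∨ p0)
    [→I]  ⊢ (p0 → p0)
      [Ax] p0 ⊢ p0

Result: YES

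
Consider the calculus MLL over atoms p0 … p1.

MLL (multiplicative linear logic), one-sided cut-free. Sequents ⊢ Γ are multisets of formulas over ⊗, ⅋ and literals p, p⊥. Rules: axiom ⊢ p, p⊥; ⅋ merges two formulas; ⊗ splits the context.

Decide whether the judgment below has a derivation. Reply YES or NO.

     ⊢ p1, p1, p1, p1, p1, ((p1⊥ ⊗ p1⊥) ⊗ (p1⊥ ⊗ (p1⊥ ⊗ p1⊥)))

Proof tree:
[⊗]  ⊢ p1, p1, p1, p1, p1, ((p1⊥ ⊗ p1⊥) ⊗ (p1⊥ ⊗ (p1⊥ ⊗ p1⊥)))
  [⊗]  ⊢ p1, p1, (p1⊥ ⊗ p1⊥)
    [Ax]  ⊢ p1, p1⊥
    [Ax]  ⊢ p1, p1⊥
  [⊗]  ⊢ p1, p1, p1, (p1⊥ ⊗ (p1⊥ ⊗ p1⊥))
    [Ax]  ⊢ p1, p1⊥
    [⊗]  ⊢ p1, p1, (p1⊥ ⊗ p1⊥)
      [Ax]  ⊢ p1, p1⊥
      [Ax]  ⊢ p1, p1⊥

Result: YES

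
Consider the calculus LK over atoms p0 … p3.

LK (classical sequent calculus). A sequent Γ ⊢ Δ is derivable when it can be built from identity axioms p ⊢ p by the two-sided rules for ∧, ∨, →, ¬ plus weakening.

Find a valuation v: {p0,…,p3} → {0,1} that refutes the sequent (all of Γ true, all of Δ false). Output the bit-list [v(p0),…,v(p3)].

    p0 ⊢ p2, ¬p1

Enumerate valuations to refute Γ ⊢ Δ:
  v=0000: Γ:[p0=F] Δ:[p2=F, ¬p1=T] refutes=False
  v=0001: Γ:[p0=F] Δ:[p2=F, ¬p1=T] refutes=False
  v=0010: Γ:[p0=F] Δ:[p2=T, ¬p1=T] refutes=False
  v=0011: Γ:[p0=F] Δ:[p2=T, ¬p1=T] refutes=False
  v=0100: Γ:[p0=F] Δ:[p2=F, ¬p1=F] refutes=False
  v=0101: Γ:[p0=F] Δ:[p2=F, ¬p1=F] refutes=False
  v=0110: Γ:[p0=F] Δ:[p2=T, ¬p1=F] refutes=False
  v=0111: Γ:[p0=F] Δ:[p2=T, ¬p1=F] refutes=False
  v=1000: Γ:[p0=T] Δ:[p2=F, ¬p1=T] refutes=False
  v=1001: Γ:[p0=T] Δ:[p2=F, ¬p1=T] refutes=False
  v=1010: Γ:[p0=T] Δ:[p2=T, ¬p1=T] refutes=False
  v=1011: Γ:[p0=T] Δ:[p2=T, ¬p1=T] refutes=False
  v=1100: Γ:[p0=T] Δ:[p2=F, ¬p1=F] refutes=True  ← countermodel

Result: [1, 1, 0, 0]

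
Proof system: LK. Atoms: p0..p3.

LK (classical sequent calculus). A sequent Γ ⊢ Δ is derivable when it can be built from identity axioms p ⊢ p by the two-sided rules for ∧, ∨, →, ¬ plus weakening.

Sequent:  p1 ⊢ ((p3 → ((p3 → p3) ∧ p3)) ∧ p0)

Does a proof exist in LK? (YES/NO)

Truth-table refutation:
  v=0000: Γ:[p1=F] Δ:[((p3 → ((p3 → p3) ∧ p3)) ∧ p0)=F] refutes=False
  v=0001: Γ:[p1=F] Δ:[((p3 → ((p3 → p3) ∧ p3)) ∧ p0)=F] refutes=False
  v=0010: Γ:[p1=F] Δ:[((p3 → ((p3 → p3) ∧ p3)) ∧ p0)=F] refutes=False
  v=0011: Γ:[p1=F] Δ:[((p3 → ((p3 → p3) ∧ p3)) ∧ p0)=F] refutes=False
  v=0100: Γ:[p1=T] Δ:[((p3 → ((p3 → p3) ∧ p3)) ∧ p0)=F] refutes=True  ← countermodel

Result: NO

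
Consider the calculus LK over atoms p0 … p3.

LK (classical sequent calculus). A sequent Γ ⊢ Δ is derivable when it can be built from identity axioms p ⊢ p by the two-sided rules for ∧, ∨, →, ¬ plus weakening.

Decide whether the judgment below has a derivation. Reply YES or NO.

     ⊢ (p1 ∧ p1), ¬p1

Derivation (root first):
[¬R]  ⊢ (p1 ∧ p1), ¬p1
  [∧R] p1 ⊢ (p1 ∧ p1)
    [Ax] p1 ⊢ p1
    [Ax] p1 ⊢ p1

Result: YES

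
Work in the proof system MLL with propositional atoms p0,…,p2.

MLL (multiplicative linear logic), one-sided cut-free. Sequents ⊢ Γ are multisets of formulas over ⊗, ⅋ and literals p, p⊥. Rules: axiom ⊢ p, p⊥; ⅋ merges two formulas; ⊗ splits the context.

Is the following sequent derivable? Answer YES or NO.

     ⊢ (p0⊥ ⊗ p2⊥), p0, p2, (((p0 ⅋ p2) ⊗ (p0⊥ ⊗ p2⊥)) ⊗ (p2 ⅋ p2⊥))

Proof tree:
[⊗]  ⊢ (p0⊥ ⊗ p2⊥), p0, p2, (((p0 ⅋ p2) ⊗ (p0⊥ ⊗ p2⊥)) ⊗ (p2 ⅋ p2⊥))
  [⊗]  ⊢ (p0⊥ ⊗ p2⊥), p0, p2, ((p0 ⅋ p2) ⊗ (p0⊥ ⊗ p2⊥))
    [⅋]  ⊢ (p0⊥ ⊗ p2⊥), (p0 ⅋ p2)
      [⊗]  ⊢ p0, p2, (p0⊥ ⊗ p2⊥)
        [Ax]  ⊢ p0, p0⊥
        [Ax]  ⊢ p2, p2⊥
    [⊗]  ⊢ p0, p2, (p0⊥ ⊗ p2⊥)
      [Ax]  ⊢ p0, p0⊥
      [Ax]  ⊢ p2, p2⊥
  [⅋]  ⊢ (p2 ⅋ p2⊥)
    [Ax]  ⊢ p2, p2⊥

Result: YES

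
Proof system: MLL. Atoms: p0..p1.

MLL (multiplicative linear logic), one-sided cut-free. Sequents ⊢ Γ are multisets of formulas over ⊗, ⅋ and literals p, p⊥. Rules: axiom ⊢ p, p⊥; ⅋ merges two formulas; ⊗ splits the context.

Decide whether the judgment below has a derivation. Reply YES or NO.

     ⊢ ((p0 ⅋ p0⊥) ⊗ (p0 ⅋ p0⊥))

Derivation trace:
[⊗]  ⊢ ((p0 ⅋ p0⊥) ⊗ (p0 ⅋ p0⊥))
  [⅋]  ⊢ (p0 ⅋ p0⊥)
    [Ax]  ⊢ p0, p0⊥
  [⅋]  ⊢ (p0 ⅋ p0⊥)
    [Ax]  ⊢ p0, p0⊥

Result: YES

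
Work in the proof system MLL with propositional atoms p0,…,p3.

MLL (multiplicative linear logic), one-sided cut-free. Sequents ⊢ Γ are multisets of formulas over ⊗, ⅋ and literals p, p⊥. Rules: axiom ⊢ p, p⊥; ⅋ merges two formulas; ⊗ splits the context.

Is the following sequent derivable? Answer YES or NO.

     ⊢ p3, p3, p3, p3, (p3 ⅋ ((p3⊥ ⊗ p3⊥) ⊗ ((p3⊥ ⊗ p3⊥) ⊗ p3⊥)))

Proof tree:
[⅋]  ⊢ p3, p3, p3, p3, (p3 ⅋ ((p3⊥ ⊗ p3⊥) ⊗ ((p3⊥ ⊗ p3⊥) ⊗ p3⊥)))
  [⊗]  ⊢ p3, p3, p3, p3, p3, ((p3⊥ ⊗ p3⊥) ⊗ ((p3⊥ ⊗ p3⊥) ⊗ p3⊥))
    [⊗]  ⊢ p3, p3, (p3⊥ ⊗ p3⊥)
      [Ax]  ⊢ p3, p3⊥
      [Ax]  ⊢ p3, p3⊥
    [⊗]  ⊢ p3, p3, p3, ((p3⊥ ⊗ p3⊥) ⊗ p3⊥)
      [⊗]  ⊢ p3, p3, (p3⊥ ⊗ p3⊥)
        [Ax]  ⊢ p3, p3⊥
        [Ax]  ⊢ p3, p3⊥
      [Ax]  ⊢ p3, p3⊥

Result: YES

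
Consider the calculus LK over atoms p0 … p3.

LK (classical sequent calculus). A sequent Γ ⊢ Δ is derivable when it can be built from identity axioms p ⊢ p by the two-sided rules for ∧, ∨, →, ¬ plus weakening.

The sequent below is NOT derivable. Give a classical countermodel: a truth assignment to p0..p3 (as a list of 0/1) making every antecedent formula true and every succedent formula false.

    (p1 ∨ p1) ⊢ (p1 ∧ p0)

Truth-table refutation:
  v=0000: Γ:[(p1 ∨ p1)=F] Δ:[(p1 ∧ p0)=F] refutes=False
  v=0001: Γ:[(p1 ∨ p1)=F] Δ:[(p1 ∧ p0)=F] refutes=False
  v=0010: Γ:[(p1 ∨ p1)=F] Δ:[(p1 ∧ p0)=F] refutes=False
  v=0011: Γ:[(p1 ∨ p1)=F] Δ:[(p1 ∧ p0)=F] refutes=False
  v=0100: Γ:[(p1 ∨ p1)=T] Δ:[(p1 ∧ p0)=F] refutes=True  ← countermodel

Result: [0, 1, 0, 0]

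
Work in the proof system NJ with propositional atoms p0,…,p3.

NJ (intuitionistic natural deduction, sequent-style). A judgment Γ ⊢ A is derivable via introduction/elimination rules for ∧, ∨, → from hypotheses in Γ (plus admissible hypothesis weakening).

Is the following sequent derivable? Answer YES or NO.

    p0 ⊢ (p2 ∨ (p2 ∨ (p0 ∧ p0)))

Proof tree:
[∨I₂] p0 ⊢ (p2 ∨ (p2 ∨ (p0 ∧ p0)))
  [∨I₂] p0 ⊢ (p2 ∨ (p0 ∧ p0))
    [∧I] p0 ⊢ (p0 ∧ p0)
      [Ax] p0 ⊢ p0
      [Ax] p0 ⊢ p0

Result: YES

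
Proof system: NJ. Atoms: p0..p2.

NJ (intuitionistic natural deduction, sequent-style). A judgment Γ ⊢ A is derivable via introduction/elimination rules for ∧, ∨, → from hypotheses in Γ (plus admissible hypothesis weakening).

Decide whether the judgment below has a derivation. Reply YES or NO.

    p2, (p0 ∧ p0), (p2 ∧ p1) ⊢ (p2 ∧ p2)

Derivation trace:
[Wk] p2, (p0 ∧ p0), (p2 ∧ p1) ⊢ (p2 ∧ p2)
  [Wk] p2, (p0 ∧ p0) ⊢ (p2 ∧ p2)
    [∧I] p2 ⊢ (p2 ∧ p2)
      [Ax] p2 ⊢ p2
      [Ax] p2 ⊢ p2

Result: YES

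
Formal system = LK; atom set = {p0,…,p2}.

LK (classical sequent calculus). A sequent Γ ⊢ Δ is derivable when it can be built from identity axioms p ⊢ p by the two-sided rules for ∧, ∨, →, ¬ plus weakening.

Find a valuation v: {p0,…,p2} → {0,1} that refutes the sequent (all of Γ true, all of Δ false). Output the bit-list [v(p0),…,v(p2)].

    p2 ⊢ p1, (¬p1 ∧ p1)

Enumerate valuations to refute Γ ⊢ Δ:
  v=000: Γ:[p2=F] Δ:[p1=F, (¬p1 ∧ p1)=F] refutes=False
  v=001: Γ:[p2=T] Δ:[p1=F, (¬p1 ∧ p1)=F] refutes=True  ← countermodel

Result: [0, 0, 1]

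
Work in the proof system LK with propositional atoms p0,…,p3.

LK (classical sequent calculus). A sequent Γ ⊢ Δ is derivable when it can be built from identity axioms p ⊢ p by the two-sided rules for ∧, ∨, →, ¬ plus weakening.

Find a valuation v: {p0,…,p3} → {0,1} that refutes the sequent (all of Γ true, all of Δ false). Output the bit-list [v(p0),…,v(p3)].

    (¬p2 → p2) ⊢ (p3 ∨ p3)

Enumerate valuations to refute Γ ⊢ Δ:
  v=0000: Γ:[(¬p2 → p2)=F] Δ:[(p3 ∨ p3)=F] refutes=False
  v=0001: Γ:[(¬p2 → p2)=F] Δ:[(p3 ∨ p3)=T] refutes=False
  v=0010: Γ:[(¬p2 → p2)=T] Δ:[(p3 ∨ p3)=F] refutes=True  ← countermodel

Result: [0, 0, 1, 0]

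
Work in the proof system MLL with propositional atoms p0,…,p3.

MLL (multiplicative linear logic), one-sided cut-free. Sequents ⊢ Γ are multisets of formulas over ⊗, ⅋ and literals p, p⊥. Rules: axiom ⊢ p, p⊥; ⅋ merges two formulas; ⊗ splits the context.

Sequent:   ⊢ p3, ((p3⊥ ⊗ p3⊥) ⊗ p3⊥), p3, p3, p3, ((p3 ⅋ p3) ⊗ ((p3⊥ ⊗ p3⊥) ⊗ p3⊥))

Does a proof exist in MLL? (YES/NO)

Derivation trace:
[⊗]  ⊢ p3, ((p3⊥ ⊗ p3⊥) ⊗ p3⊥), p3, p3, p3, ((p3 ⅋ p3) ⊗ ((p3⊥ ⊗ p3⊥) ⊗ p3⊥))
  [⅋]  ⊢ p3, ((p3⊥ ⊗ p3⊥) ⊗ p3⊥), (p3 ⅋ p3)
    [⊗]  ⊢ p3, p3, p3, ((p3⊥ ⊗ p3⊥) ⊗ p3⊥)
      [⊗]  ⊢ p3, p3, (p3⊥ ⊗ p3⊥)
        [Ax]  ⊢ p3, p3⊥
        [Ax]  ⊢ p3, p3⊥
      [Ax]  ⊢ p3, p3⊥
  [⊗]  ⊢ p3, p3, p3, ((p3⊥ ⊗ p3⊥) ⊗ p3⊥)
    [⊗]  ⊢ p3, p3, (p3⊥ ⊗ p3⊥)
      [Ax]  ⊢ p3, p3⊥
      [Ax]  ⊢ p3, p3⊥
    [Ax]  ⊢ p3, p3⊥

Result: YES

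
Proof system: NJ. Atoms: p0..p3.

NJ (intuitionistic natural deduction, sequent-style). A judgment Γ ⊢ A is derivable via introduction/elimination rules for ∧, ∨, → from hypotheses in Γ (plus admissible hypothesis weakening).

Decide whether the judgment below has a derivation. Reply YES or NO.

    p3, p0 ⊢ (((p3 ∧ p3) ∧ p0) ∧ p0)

Derivation (root first):
[∧I] p3, p0 ⊢ (((p3 ∧ p3) ∧ p0) ∧ p0)
  [∧I] p3, p0 ⊢ ((p3 ∧ p3) ∧ p0)
    [∧I] p3 ⊢ (p3 ∧ p3)
      [Ax] p3 ⊢ p3
      [Ax] p3 ⊢ p3
    [Ax] p0 ⊢ p0
  [Ax] p0 ⊢ p0

Result: YES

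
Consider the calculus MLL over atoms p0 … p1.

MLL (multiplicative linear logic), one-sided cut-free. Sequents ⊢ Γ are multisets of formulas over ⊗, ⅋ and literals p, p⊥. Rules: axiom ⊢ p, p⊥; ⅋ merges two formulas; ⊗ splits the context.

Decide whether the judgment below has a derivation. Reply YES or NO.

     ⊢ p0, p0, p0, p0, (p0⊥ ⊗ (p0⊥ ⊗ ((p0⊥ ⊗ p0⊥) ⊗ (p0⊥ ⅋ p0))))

Proof tree:
[⊗]  ⊢ p0, p0, p0, p0, (p0⊥ ⊗ (p0⊥ ⊗ ((p0⊥ ⊗ p0⊥) ⊗ (p0⊥ ⅋ p0))))
  [Ax]  ⊢ p0, p0⊥
  [⊗]  ⊢ p0, p0, p0, (p0⊥ ⊗ ((p0⊥ ⊗ p0⊥) ⊗ (p0⊥ ⅋ p0)))
    [Ax]  ⊢ p0, p0⊥
    [⊗]  ⊢ p0, p0, ((p0⊥ ⊗ p0⊥) ⊗ (p0⊥ ⅋ p0))
      [⊗]  ⊢ p0, p0, (p0⊥ ⊗ p0⊥)
        [Ax]  ⊢ p0, p0⊥
        [Ax]  ⊢ p0, p0⊥
      [⅋]  ⊢ (p0⊥ ⅋ p0)
        [Ax]  ⊢ p0, p0⊥

Result: YES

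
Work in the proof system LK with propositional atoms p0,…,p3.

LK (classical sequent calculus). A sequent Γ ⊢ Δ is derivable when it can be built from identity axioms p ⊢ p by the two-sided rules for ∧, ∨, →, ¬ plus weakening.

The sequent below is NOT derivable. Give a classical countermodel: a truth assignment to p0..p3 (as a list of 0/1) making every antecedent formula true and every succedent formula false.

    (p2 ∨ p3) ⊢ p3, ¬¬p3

Search for a countermodel by truth-table:
  v=0000: Γ:[(p2 ∨ p3)=F] Δ:[p3=F, ¬¬p3=F] refutes=False
  v=0001: Γ:[(p2 ∨ p3)=T] Δ:[p3=T, ¬¬p3=T] refutes=False
  v=0010: Γ:[(p2 ∨ p3)=T] Δ:[p3=F, ¬¬p3=F] refutes=True  ← countermodel

Result: [0, 0, 1, 0]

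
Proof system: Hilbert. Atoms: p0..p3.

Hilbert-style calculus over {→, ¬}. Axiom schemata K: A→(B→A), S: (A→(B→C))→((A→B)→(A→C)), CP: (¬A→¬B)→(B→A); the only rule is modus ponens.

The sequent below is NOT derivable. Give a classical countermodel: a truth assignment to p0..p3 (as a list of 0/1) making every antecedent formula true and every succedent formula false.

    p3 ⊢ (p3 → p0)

Truth-table refutation:
  v=0000: Γ:[p3=F] Δ:[(p3 → p0)=T] refutes=False
  v=0001: Γ:[p3=T] Δ:[(p3 → p0)=F] refutes=True  ← countermodel

Result: [0, 0, 0, 1]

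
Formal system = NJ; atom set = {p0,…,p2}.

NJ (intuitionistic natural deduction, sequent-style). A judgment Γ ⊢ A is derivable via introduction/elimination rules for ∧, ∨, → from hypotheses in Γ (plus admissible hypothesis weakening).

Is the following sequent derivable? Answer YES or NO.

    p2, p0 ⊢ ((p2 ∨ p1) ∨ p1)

Proof tree:
[Wk] p2, p0 ⊢ ((p2 ∨ p1) ∨ p1)
  [∨I₁] p2 ⊢ ((p2 ∨ p1) ∨ p1)
    [∨I₁] p2 ⊢ (p2 ∨ p1)
      [Ax] p2 ⊢ p2

Result: YES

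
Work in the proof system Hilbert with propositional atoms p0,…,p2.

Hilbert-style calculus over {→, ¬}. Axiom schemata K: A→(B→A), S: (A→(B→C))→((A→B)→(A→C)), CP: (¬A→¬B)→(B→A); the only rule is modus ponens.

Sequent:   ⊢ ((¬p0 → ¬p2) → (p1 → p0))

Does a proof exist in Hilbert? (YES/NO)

Search for a countermodel by truth-table:
  v=000: Γ:[] Δ:[((¬p0 → ¬p2) → (p1 → p0))=T] refutes=False
  v=001: Γ:[] Δ:[((¬p0 → ¬p2) → (p1 → p0))=T] refutes=False
  v=010: Γ:[] Δ:[((¬p0 → ¬p2) → (p1 → p0))=F] refutes=True  ← countermodel

Result: NO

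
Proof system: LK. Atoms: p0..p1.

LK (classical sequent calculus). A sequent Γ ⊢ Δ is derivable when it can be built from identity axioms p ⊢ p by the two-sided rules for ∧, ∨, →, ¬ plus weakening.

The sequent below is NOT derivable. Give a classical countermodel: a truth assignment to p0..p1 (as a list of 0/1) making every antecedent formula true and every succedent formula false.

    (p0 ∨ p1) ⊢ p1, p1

Search for a countermodel by truth-table:
  v=00: Γ:[(p0 ∨ p1)=F] Δ:[p1=F, p1=F] refutes=False
  v=01: Γ:[(p0 ∨ p1)=T] Δ:[p1=T, p1=T] refutes=False
  v=10: Γ:[(p0 ∨ p1)=T] Δ:[p1=F, p1=F] refutes=True  ← countermodel

Result: [1, 0]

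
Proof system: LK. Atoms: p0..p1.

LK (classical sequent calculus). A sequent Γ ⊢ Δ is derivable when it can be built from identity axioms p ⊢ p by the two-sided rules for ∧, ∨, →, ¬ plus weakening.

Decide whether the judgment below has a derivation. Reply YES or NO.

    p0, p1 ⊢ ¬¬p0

Derivation (root first):
[¬R] p0, p1 ⊢ ¬¬p0
  [WL] p0, ¬p0, p1 ⊢ 
    [¬L] p0, ¬p0 ⊢ 
      [Ax] p0 ⊢ p0

Result: YES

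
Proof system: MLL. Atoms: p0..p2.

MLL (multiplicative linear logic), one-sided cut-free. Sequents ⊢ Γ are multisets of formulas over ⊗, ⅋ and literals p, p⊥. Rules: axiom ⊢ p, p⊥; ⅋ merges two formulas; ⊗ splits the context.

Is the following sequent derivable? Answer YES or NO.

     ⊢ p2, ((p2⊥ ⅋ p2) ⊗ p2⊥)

Proof tree:
[⊗]  ⊢ p2, ((p2⊥ ⅋ p2) ⊗ p2⊥)
  [⅋]  ⊢ (p2⊥ ⅋ p2)
    [Ax]  ⊢ p2, p2⊥
  [Ax]  ⊢ p2, p2⊥

Result: YES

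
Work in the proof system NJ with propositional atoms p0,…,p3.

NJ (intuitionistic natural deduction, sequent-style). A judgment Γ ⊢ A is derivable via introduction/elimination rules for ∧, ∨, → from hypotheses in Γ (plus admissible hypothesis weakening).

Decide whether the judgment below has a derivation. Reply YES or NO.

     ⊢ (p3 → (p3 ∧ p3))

Derivation (root first):
[→I]  ⊢ (p3 → (p3 ∧ p3))
  [∧I] p3 ⊢ (p3 ∧ p3)
    [Ax] p3 ⊢ p3
    [Ax] p3 ⊢ p3

Result: YES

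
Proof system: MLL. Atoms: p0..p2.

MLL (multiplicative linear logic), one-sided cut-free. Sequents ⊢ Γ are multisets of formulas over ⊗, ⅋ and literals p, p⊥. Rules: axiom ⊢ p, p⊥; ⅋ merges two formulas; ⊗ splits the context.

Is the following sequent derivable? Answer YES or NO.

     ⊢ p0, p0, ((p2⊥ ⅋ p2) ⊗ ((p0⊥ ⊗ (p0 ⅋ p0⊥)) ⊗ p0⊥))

Derivation (root first):
[⊗]  ⊢ p0, p0, ((p2⊥ ⅋ p2) ⊗ ((p0⊥ ⊗ (p0 ⅋ p0⊥)) ⊗ p0⊥))
  [⅋]  ⊢ (p2⊥ ⅋ p2)
    [Ax]  ⊢ p2, p2⊥
  [⊗]  ⊢ p0, p0, ((p0⊥ ⊗ (p0 ⅋ p0⊥)) ⊗ p0⊥)
    [⊗]  ⊢ p0, (p0⊥ ⊗ (p0 ⅋ p0⊥))
      [Ax]  ⊢ p0, p0⊥
      [⅋]  ⊢ (p0 ⅋ p0⊥)
        [Ax]  ⊢ p0, p0⊥
    [Ax]  ⊢ p0, p0⊥

Result: YES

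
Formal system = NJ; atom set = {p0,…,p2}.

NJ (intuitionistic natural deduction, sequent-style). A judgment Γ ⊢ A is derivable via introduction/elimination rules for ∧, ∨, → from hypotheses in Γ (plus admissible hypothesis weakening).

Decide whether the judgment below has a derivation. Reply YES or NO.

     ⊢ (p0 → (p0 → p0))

Derivation (root first):
[→I]  ⊢ (p0 → (p0 → p0))
  [Wk] p0 ⊢ (p0 → p0)
    [→I]  ⊢ (p0 → p0)
      [Ax] p0 ⊢ p0

Result: YES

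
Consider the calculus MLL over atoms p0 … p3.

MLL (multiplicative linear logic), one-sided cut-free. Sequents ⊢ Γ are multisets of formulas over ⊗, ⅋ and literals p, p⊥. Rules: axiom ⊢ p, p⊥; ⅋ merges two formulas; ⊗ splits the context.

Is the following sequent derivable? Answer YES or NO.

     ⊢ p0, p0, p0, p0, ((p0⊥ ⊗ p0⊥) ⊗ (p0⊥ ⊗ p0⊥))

Proof tree:
[⊗]  ⊢ p0, p0, p0, p0, ((p0⊥ ⊗ p0⊥) ⊗ (p0⊥ ⊗ p0⊥))
  [⊗]  ⊢ p0, p0, (p0⊥ ⊗ p0⊥)
    [Ax]  ⊢ p0, p0⊥
    [Ax]  ⊢ p0, p0⊥
  [⊗]  ⊢ p0, p0, (p0⊥ ⊗ p0⊥)
    [Ax]  ⊢ p0, p0⊥
    [Ax]  ⊢ p0, p0⊥

Result: YES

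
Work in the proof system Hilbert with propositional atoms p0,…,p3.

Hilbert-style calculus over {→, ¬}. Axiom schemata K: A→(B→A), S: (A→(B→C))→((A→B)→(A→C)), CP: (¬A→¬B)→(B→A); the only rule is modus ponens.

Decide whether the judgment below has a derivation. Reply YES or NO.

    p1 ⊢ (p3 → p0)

Search for a countermodel by truth-table:
  v=0000: Γ:[p1=F] Δ:[(p3 → p0)=T] refutes=False
  v=0001: Γ:[p1=F] Δ:[(p3 → p0)=F] refutes=False
  v=0010: Γ:[p1=F] Δ:[(p3 → p0)=T] refutes=False
  v=0011: Γ:[p1=F] Δ:[(p3 → p0)=F] refutes=False
  v=0100: Γ:[p1=T] Δ:[(p3 → p0)=T] refutes=False
  v=0101: Γ:[p1=T] Δ:[(p3 → p0)=F] refutes=True  ← countermodel

Result: NO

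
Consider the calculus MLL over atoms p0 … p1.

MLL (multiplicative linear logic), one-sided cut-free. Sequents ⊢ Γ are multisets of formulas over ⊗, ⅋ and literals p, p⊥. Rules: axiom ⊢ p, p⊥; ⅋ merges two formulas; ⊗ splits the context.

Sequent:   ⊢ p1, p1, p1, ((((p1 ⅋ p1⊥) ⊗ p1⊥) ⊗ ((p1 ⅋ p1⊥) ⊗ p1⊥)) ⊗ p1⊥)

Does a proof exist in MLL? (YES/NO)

Proof tree:
[⊗]  ⊢ p1, p1, p1, ((((p1 ⅋ p1⊥) ⊗ p1⊥) ⊗ ((p1 ⅋ p1⊥) ⊗ p1⊥)) ⊗ p1⊥)
  [⊗]  ⊢ p1, p1, (((p1 ⅋ p1⊥) ⊗ p1⊥) ⊗ ((p1 ⅋ p1⊥) ⊗ p1⊥))
    [⊗]  ⊢ p1, ((p1 ⅋ p1⊥) ⊗ p1⊥)
      [⅋]  ⊢ (p1 ⅋ p1⊥)
        [Ax]  ⊢ p1, p1⊥
      [Ax]  ⊢ p1, p1⊥
    [⊗]  ⊢ p1, ((p1 ⅋ p1⊥) ⊗ p1⊥)
      [⅋]  ⊢ (p1 ⅋ p1⊥)
        [Ax]  ⊢ p1, p1⊥
      [Ax]  ⊢ p1, p1⊥
  [Ax]  ⊢ p1, p1⊥

Result: YES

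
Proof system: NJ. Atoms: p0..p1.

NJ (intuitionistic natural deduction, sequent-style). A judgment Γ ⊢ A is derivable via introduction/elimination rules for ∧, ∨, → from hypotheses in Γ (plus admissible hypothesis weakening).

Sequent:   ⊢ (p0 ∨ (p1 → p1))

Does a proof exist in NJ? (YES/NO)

Proof tree:
[∨I₂]  ⊢ (p0 ∨ (p1 → p1))
  [→I]  ⊢ (p1 → p1)
    [Ax] p1 ⊢ p1

Result: YES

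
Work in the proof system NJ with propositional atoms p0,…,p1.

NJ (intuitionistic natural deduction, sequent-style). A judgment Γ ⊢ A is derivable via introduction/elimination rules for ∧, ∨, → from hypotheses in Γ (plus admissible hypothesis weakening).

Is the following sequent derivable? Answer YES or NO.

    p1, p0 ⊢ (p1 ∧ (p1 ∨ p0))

Proof tree:
[∧I] p1, p0 ⊢ (p1 ∧ (p1 ∨ p0))
  [Ax] p1 ⊢ p1
  [∨I₂] p0 ⊢ (p1 ∨ p0)
    [Ax] p0 ⊢ p0

Result: YES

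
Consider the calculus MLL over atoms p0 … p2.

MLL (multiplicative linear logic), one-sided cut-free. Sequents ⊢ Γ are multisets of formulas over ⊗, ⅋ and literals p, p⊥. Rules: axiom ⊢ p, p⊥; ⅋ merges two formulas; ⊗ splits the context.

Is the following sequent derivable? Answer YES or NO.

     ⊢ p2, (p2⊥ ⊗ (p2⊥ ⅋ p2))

Derivation (root first):
[⊗]  ⊢ p2, (p2⊥ ⊗ (p2⊥ ⅋ p2))
  [Ax]  ⊢ p2, p2⊥
  [⅋]  ⊢ (p2⊥ ⅋ p2)
    [Ax]  ⊢ p2, p2⊥

Result: YES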